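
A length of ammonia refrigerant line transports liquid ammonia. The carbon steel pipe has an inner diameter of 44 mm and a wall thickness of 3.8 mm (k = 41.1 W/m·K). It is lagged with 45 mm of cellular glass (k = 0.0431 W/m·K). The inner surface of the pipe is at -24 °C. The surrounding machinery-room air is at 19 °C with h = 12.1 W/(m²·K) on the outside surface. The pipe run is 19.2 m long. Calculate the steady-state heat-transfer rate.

Treating each annulus and film as a series resistance:
R_carbon steel pipe wall = ln(25.8/22)/(2π×41.1×19.2) = 3.214×10^-5 K/W
R_cellular glass = ln(70.8/25.8)/(2π×0.0431×19.2) = 0.1942 K/W
R_outer film = 1/(h_o·2πr_oL) = 1/(12.1×2π×0.0708×19.2) = 0.009676 K/W
R_total = 0.2039 K/W
Q = ΔT/R_total = 43/0.2039

Q ≈ 211 W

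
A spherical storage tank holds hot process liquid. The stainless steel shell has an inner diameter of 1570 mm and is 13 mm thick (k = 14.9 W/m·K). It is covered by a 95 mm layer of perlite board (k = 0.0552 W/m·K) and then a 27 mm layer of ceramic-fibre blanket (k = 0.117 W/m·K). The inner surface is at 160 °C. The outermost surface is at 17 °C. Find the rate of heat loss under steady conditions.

Each spherical layer contributes R = (1/r_i − 1/r_o)/(4πk):
R_stainless steel shell = (1/0.785 − 1/0.798)/(4π×14.9) = 1.108×10^-4 K/W
R_perlite board = (1/0.798 − 1/0.893)/(4π×0.0552) = 0.1922 K/W
R_ceramic-fibre blanket = (1/0.893 − 1/0.92)/(4π×0.117) = 0.02235 K/W
R_total = 0.2146 K/W
Q = ΔT/R_total = 143/0.2146

Q ≈ 666 W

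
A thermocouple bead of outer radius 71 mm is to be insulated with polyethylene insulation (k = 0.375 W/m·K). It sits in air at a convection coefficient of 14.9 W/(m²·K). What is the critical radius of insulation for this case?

For a sphere r_cr = 2k/h = 2×0.375/14.9
r_cr = 50.3 mm; since the bare radius (71 mm) is above r_cr, any added insulation will reduce heat loss.

r_cr ≈ 50.3 mm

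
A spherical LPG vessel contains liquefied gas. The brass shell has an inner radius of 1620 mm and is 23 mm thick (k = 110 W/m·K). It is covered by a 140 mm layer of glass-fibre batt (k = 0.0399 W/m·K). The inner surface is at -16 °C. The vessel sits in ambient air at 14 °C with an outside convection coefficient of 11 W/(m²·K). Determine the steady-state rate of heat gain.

Q ≈ 307 W

Spherical conduction: R = (1/r_in − 1/r_out)/(4πk) per layer; series-sum.
R_brass shell = (1/1.62 − 1/1.643)/(4π×110) = 6.251×10^-6 K/W
R_glass-fibre batt = (1/1.643 − 1/1.783)/(4π×0.0399) = 0.09531 K/W
R_outer film = 1/(h·4πr_o²) = 1/(11×4π×1.783²) = 0.002276 K/W
R_total = 0.0976 K/W
Q = ΔT/R_total = 30/0.0976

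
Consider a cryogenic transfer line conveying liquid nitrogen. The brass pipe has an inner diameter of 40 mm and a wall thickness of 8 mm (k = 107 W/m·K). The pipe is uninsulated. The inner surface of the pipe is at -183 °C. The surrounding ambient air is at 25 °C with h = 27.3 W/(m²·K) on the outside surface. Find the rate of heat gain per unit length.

q′ ≈ 997 W/m

For a radial system each layer contributes R = ln(r_out/r_in)/(2πkL); films add R = 1/(hA).
R_brass pipe wall = ln(28/20)/(2π×107×1) = 5.005×10^-4 K/W
R_outer film = 1/(h_o·2πr_oL) = 1/(27.3×2π×0.028×1) = 0.2082 K/W
R_total = 0.2087 K/W
Q = ΔT/R_total = 208/0.2087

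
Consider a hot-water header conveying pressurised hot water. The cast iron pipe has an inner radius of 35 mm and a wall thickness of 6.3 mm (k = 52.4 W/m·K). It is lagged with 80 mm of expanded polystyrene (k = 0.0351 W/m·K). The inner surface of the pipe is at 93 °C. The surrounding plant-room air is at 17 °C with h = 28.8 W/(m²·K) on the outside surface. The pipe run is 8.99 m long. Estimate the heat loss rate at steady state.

Q ≈ 139 W

Radial resistances (cylindrical: R_cond = ln(r_o/r_i)/(2πkL), R_conv = 1/(h·2πrL)):
R_cast iron pipe wall = ln(41.3/35)/(2π×52.4×8.99) = 5.592×10^-5 K/W
R_expanded polystyrene = ln(121.3/41.3)/(2π×0.0351×8.99) = 0.5434 K/W
R_outer film = 1/(h_o·2πr_oL) = 1/(28.8×2π×0.1213×8.99) = 0.005068 K/W
R_total = 0.5485 K/W
Q = ΔT/R_total = 76/0.5485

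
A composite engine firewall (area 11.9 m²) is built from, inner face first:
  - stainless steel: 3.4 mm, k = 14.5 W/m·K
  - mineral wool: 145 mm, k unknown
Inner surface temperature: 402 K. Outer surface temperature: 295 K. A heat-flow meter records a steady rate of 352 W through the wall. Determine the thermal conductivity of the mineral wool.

k ≈ 0.0401 W/(m·K)

Model the wall as resistances in series:
R_stainless steel = L/(kA) = 0.0034/(14.5×11.9) = 1.97×10^-5 K/W
Sum of known resistances R_other = 1.97×10^-5 K/W
Total R = ΔT/Q = 107/352 = 0.304 K/W
R_mineral wool = R_total − R_other = 0.304 K/W
k = L/(R·A) = 0.145/(0.304×11.9)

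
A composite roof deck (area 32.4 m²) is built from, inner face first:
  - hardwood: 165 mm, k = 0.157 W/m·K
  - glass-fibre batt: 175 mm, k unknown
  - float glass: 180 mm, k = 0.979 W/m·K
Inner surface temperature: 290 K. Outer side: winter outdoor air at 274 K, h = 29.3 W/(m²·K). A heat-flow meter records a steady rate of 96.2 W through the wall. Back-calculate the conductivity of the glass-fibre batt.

k ≈ 0.0425 W/(m·K)

Using the resistance-network approach (series):
R_hardwood = L/(kA) = 0.165/(0.157×32.4) = 0.03244 K/W
R_float glass = L/(kA) = 0.18/(0.979×32.4) = 0.005675 K/W
R_outer film = 1/(h_o·A) = 1/(29.3×32.4) = 0.001053 K/W
Sum of known resistances R_other = 0.03917 K/W
Total R = ΔT/Q = 16/96.2 = 0.1663 K/W
R_glass-fibre batt = R_total − R_other = 0.1272 K/W
k = L/(R·A) = 0.175/(0.1272×32.4)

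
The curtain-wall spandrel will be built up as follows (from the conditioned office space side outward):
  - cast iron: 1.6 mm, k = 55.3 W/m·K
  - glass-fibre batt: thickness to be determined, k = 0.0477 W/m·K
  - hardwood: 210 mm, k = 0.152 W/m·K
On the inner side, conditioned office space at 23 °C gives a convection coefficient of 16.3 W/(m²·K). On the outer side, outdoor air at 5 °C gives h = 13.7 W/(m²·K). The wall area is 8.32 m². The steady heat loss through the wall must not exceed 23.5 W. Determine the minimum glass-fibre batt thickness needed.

L ≈ 232 mm

Model the wall as resistances in series:
R_inner film = 1/(h_i·A) = 1/(16.3×8.32) = 0.007374 K/W
R_cast iron = L/(kA) = 0.0016/(55.3×8.32) = 3.478×10^-6 K/W
R_hardwood = L/(kA) = 0.21/(0.152×8.32) = 0.1661 K/W
R_outer film = 1/(h_o·A) = 1/(13.7×8.32) = 0.008773 K/W
Sum of the known resistances R_other = 0.1822 K/W
Required total resistance R_tot = ΔT/Q_allow = 18/23.5 = 0.766 K/W
R_glass-fibre batt = R_tot − R_other = 0.5838 K/W
L = R·k·A = 0.5838×0.0477×8.32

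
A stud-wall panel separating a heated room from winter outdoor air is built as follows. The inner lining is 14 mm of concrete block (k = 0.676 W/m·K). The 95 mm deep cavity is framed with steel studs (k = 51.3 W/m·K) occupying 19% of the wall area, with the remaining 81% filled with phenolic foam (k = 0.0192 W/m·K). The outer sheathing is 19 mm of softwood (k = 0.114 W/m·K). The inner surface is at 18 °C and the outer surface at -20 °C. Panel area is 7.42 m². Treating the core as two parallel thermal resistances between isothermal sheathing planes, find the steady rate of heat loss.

Q ≈ 1430 W

Sheathing layers in series; stud and cavity paths in parallel between them.
R_inner = 0.014/(0.676×7.42) = 0.002791 K/W
R_stud  = 0.095/(51.3×0.19×7.42) = 0.001314 K/W
R_cav   = 0.095/(0.0192×0.81×7.42) = 0.8233 K/W
1/R_core = 1/R_stud + 1/R_cav → R_core = 0.001311 K/W
R_outer = 0.019/(0.114×7.42) = 0.02246 K/W
R_total = 0.02656 K/W
Q = ΔT/R_total = 38/0.02656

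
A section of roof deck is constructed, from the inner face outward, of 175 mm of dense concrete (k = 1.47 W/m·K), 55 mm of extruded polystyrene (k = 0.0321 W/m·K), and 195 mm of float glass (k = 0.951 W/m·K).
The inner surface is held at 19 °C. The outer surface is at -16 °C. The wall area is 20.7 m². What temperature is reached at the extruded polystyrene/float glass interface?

Thermal resistances in series:
R_dense concrete = L/(kA) = 0.175/(1.47×20.7) = 0.005751 K/W
R_extruded polystyrene = L/(kA) = 0.055/(0.0321×20.7) = 0.08277 K/W
R_float glass = L/(kA) = 0.195/(0.951×20.7) = 0.009906 K/W
R_total = 0.09843 K/W;  Q = ΔT/R_total = 35/0.09843 = 355.6 W
T_interface = T_inner − Q·ΣR(inner→interface) = 19 − 356×0.08852

T ≈ -12.5 °C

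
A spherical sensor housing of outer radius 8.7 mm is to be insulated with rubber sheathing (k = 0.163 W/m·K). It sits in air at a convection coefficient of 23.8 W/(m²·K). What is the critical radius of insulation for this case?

For a sphere r_cr = 2k/h = 2×0.163/23.8
r_cr = 13.7 mm; since the bare radius (8.7 mm) is below r_cr, adding a thin layer of insulation will *increase* heat loss.

r_cr ≈ 13.7 mm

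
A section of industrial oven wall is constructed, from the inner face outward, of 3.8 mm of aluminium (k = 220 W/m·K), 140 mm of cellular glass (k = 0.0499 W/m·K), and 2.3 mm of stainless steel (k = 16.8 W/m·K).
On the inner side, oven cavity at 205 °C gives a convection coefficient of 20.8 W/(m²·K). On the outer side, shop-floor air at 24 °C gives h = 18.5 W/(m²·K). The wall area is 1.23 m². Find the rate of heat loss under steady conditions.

Series thermal resistances:
R_inner film = 1/(h_i·A) = 1/(20.8×1.23) = 0.03909 K/W
R_aluminium = L/(kA) = 0.0038/(220×1.23) = 1.404×10^-5 K/W
R_cellular glass = L/(kA) = 0.14/(0.0499×1.23) = 2.281 K/W
R_stainless steel = L/(kA) = 0.0023/(16.8×1.23) = 1.113×10^-4 K/W
R_outer film = 1/(h_o·A) = 1/(18.5×1.23) = 0.04395 K/W
R_total = 2.364 K/W
Q = ΔT / R_total = 181 / 2.364

Q ≈ 76.6 W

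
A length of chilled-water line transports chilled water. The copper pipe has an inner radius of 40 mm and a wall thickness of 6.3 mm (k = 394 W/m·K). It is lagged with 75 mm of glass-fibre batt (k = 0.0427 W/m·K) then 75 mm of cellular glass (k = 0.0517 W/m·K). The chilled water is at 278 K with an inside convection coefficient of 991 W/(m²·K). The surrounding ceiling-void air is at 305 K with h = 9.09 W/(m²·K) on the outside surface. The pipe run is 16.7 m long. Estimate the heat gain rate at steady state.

Per-layer cylindrical resistances, series-summed:
R_inner film = 1/(h_i·2πr₁L) = 1/(991×2π×0.04×16.7) = 2.404×10^-4 K/W
R_copper pipe wall = ln(46.3/40)/(2π×394×16.7) = 3.538×10^-6 K/W
R_glass-fibre batt = ln(121.3/46.3)/(2π×0.0427×16.7) = 0.215 K/W
R_cellular glass = ln(196.3/121.3)/(2π×0.0517×16.7) = 0.08874 K/W
R_outer film = 1/(h_o·2πr_oL) = 1/(9.09×2π×0.1963×16.7) = 0.005341 K/W
R_total = 0.3093 K/W
Q = ΔT/R_total = 27/0.3093

Q ≈ 87.3 W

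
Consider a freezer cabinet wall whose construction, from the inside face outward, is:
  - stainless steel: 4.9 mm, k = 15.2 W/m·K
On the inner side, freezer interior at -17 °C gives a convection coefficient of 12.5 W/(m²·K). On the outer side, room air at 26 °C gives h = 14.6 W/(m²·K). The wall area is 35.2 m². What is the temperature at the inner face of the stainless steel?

Treating each layer as a thermal resistance in series:
R_inner film = 1/(h_i·A) = 1/(12.5×35.2) = 0.002273 K/W
R_stainless steel = L/(kA) = 0.0049/(15.2×35.2) = 9.158×10^-6 K/W
R_outer film = 1/(h_o·A) = 1/(14.6×35.2) = 0.001946 K/W
R_total = 0.004228 K/W;  Q = ΔT/R_total = 43/0.004228 = 10170 W
T_interface = T_inner + Q·ΣR(inner→interface) = -17 + 10200×0.002273

T ≈ 6.12 °C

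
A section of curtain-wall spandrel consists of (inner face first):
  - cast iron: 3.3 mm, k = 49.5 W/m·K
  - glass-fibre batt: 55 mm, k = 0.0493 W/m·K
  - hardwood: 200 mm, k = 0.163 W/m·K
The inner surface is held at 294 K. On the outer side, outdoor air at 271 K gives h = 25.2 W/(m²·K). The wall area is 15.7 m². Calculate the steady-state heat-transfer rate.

Treating each layer as a thermal resistance in series:
R_cast iron = L/(kA) = 0.0033/(49.5×15.7) = 4.246×10^-6 K/W
R_glass-fibre batt = L/(kA) = 0.055/(0.0493×15.7) = 0.07106 K/W
R_hardwood = L/(kA) = 0.2/(0.163×15.7) = 0.07815 K/W
R_outer film = 1/(h_o·A) = 1/(25.2×15.7) = 0.002528 K/W
R_total = 0.1517 K/W
Q = ΔT / R_total = 23 / 0.1517

Q ≈ 152 W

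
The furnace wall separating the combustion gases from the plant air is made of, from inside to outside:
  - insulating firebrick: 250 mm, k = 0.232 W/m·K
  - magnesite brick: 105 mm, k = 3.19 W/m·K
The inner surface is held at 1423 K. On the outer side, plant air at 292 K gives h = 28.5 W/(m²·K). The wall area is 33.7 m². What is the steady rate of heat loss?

Model the wall as resistances in series:
R_insulating firebrick = L/(kA) = 0.25/(0.232×33.7) = 0.03198 K/W
R_magnesite brick = L/(kA) = 0.105/(3.19×33.7) = 9.767×10^-4 K/W
R_outer film = 1/(h_o·A) = 1/(28.5×33.7) = 0.001041 K/W
R_total = 0.03399 K/W
Q = ΔT / R_total = 1131 / 0.03399

Q ≈ 33300 W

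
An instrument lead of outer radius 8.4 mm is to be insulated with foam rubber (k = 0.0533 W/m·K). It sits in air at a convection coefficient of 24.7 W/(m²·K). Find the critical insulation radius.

For a cylinder r_cr = k/h = 0.0533/24.7
r_cr = 2.16 mm; since the bare radius (8.4 mm) is above r_cr, any added insulation will reduce heat loss.

r_cr ≈ 2.16 mm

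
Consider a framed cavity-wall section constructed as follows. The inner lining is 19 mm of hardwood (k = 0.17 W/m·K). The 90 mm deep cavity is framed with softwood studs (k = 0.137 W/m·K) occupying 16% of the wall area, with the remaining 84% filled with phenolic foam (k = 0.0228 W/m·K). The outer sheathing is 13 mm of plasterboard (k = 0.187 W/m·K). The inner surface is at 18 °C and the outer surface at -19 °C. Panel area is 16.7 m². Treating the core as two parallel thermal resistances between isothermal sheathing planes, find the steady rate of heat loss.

Sheathing layers in series; stud and cavity paths in parallel between them.
R_inner = 0.019/(0.17×16.7) = 0.006692 K/W
R_stud  = 0.09/(0.137×0.16×16.7) = 0.2459 K/W
R_cav   = 0.09/(0.0228×0.84×16.7) = 0.2814 K/W
1/R_core = 1/R_stud + 1/R_cav → R_core = 0.1312 K/W
R_outer = 0.013/(0.187×16.7) = 0.004163 K/W
R_total = 0.1421 K/W
Q = ΔT/R_total = 37/0.1421

Q ≈ 260 W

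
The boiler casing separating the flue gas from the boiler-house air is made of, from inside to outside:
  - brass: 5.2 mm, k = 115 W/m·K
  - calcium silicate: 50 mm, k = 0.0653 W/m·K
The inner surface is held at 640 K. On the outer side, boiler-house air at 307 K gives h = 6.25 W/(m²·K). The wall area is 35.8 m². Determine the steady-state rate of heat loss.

Q ≈ 12900 W

Using the resistance-network approach (series):
R_brass = L/(kA) = 0.0052/(115×35.8) = 1.263×10^-6 K/W
R_calcium silicate = L/(kA) = 0.05/(0.0653×35.8) = 0.02139 K/W
R_outer film = 1/(h_o·A) = 1/(6.25×35.8) = 0.004469 K/W
R_total = 0.02586 K/W
Q = ΔT / R_total = 333 / 0.02586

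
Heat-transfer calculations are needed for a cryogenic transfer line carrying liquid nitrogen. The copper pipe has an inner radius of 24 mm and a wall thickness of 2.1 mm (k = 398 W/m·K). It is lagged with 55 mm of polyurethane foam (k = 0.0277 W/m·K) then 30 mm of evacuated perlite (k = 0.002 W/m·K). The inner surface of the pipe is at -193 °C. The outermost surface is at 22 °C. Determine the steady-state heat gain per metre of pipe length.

q′ ≈ 6.81 W/m

Cylindrical conduction, so R = ln(r₂/r₁)/(2πkL) per layer, in series:
R_copper pipe wall = ln(26.1/24)/(2π×398×1) = 3.354×10^-5 K/W
R_polyurethane foam = ln(81.1/26.1)/(2π×0.0277×1) = 6.514 K/W
R_evacuated perlite = ln(111.1/81.1)/(2π×0.002×1) = 25.05 K/W
R_total = 31.56 K/W
Q = ΔT/R_total = 215/31.56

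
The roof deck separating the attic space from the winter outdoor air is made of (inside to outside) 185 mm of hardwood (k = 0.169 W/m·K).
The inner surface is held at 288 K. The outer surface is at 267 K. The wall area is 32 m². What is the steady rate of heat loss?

Using the resistance-network approach (series):
R_hardwood = L/(kA) = 0.185/(0.169×32) = 0.03421 K/W
R_total = 0.03421 K/W
Q = ΔT / R_total = 21 / 0.03421

Q ≈ 614 W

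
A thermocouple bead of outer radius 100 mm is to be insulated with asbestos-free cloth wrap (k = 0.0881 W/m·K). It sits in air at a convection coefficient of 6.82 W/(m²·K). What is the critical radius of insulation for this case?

For a sphere r_cr = 2k/h = 2×0.0881/6.82
r_cr = 25.8 mm; since the bare radius (100 mm) is above r_cr, any added insulation will reduce heat loss.

r_cr ≈ 25.8 mm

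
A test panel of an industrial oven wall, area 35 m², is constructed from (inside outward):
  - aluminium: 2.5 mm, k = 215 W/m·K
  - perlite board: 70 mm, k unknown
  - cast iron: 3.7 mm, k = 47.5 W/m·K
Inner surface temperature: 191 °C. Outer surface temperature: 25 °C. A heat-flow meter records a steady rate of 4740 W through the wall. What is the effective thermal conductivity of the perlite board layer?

Treating each layer as a thermal resistance in series:
R_aluminium = L/(kA) = 0.0025/(215×35) = 3.322×10^-7 K/W
R_cast iron = L/(kA) = 0.0037/(47.5×35) = 2.226×10^-6 K/W
Sum of known resistances R_other = 2.558×10^-6 K/W
Total R = ΔT/Q = 166/4740 = 0.03502 K/W
R_perlite board = R_total − R_other = 0.03502 K/W
k = L/(R·A) = 0.07/(0.03502×35)

k ≈ 0.0571 W/(m·K)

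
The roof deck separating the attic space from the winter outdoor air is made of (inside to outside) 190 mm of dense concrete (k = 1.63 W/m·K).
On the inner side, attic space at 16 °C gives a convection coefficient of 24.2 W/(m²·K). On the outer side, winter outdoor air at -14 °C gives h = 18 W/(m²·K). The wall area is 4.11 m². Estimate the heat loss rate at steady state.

Using the resistance-network approach (series):
R_inner film = 1/(h_i·A) = 1/(24.2×4.11) = 0.01005 K/W
R_dense concrete = L/(kA) = 0.19/(1.63×4.11) = 0.02836 K/W
R_outer film = 1/(h_o·A) = 1/(18×4.11) = 0.01352 K/W
R_total = 0.05193 K/W
Q = ΔT / R_total = 30 / 0.05193

Q ≈ 578 W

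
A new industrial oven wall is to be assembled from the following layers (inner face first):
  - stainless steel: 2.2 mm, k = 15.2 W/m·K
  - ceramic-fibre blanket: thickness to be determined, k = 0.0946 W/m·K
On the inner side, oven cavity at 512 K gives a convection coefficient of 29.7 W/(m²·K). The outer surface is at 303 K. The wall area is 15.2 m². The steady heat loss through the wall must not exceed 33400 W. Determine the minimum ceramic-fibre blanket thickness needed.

L ≈ 5.8 mm

Series thermal resistances:
R_inner film = 1/(h_i·A) = 1/(29.7×15.2) = 0.002215 K/W
R_stainless steel = L/(kA) = 0.0022/(15.2×15.2) = 9.522×10^-6 K/W
Sum of the known resistances R_other = 0.002225 K/W
Required total resistance R_tot = ΔT/Q_allow = 209/33400 = 0.006257 K/W
R_ceramic-fibre blanket = R_tot − R_other = 0.004033 K/W
L = R·k·A = 0.004033×0.0946×15.2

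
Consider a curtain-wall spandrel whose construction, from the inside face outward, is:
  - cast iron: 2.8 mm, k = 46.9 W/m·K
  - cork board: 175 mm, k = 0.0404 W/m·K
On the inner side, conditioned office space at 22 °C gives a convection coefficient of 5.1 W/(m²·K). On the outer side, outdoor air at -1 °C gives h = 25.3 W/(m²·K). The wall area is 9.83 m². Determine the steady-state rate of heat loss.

Thermal resistances in series:
R_inner film = 1/(h_i·A) = 1/(5.1×9.83) = 0.01995 K/W
R_cast iron = L/(kA) = 0.0028/(46.9×9.83) = 6.073×10^-6 K/W
R_cork board = L/(kA) = 0.175/(0.0404×9.83) = 0.4407 K/W
R_outer film = 1/(h_o·A) = 1/(25.3×9.83) = 0.004021 K/W
R_total = 0.4646 K/W
Q = ΔT / R_total = 23 / 0.4646

Q ≈ 49.5 W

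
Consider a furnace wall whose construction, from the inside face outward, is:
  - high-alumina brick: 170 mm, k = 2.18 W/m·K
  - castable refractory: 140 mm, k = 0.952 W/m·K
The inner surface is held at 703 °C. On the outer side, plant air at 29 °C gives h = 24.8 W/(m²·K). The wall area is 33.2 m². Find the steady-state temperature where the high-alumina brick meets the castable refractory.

Model the wall as resistances in series:
R_high-alumina brick = L/(kA) = 0.17/(2.18×33.2) = 0.002349 K/W
R_castable refractory = L/(kA) = 0.14/(0.952×33.2) = 0.004429 K/W
R_outer film = 1/(h_o·A) = 1/(24.8×33.2) = 0.001215 K/W
R_total = 0.007993 K/W;  Q = ΔT/R_total = 674/0.007993 = 84330 W
T_interface = T_inner − Q·ΣR(inner→interface) = 703 − 84300×0.002349

T ≈ 505 °C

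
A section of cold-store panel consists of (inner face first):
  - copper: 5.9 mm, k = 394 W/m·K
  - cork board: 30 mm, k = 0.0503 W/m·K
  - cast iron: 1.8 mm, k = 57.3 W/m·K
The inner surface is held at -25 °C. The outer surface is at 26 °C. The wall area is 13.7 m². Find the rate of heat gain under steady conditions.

Model the wall as resistances in series:
R_copper = L/(kA) = 0.0059/(394×13.7) = 1.093×10^-6 K/W
R_cork board = L/(kA) = 0.03/(0.0503×13.7) = 0.04353 K/W
R_cast iron = L/(kA) = 0.0018/(57.3×13.7) = 2.293×10^-6 K/W
R_total = 0.04354 K/W
Q = ΔT / R_total = 51 / 0.04354

Q ≈ 1170 W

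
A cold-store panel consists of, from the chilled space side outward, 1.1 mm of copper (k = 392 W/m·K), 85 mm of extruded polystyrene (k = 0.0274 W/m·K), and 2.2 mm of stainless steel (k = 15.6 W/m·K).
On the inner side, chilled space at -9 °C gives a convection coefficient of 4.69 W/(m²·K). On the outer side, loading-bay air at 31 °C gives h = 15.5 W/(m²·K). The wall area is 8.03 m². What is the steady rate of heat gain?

Q ≈ 95 W

Thermal resistances in series:
R_inner film = 1/(h_i·A) = 1/(4.69×8.03) = 0.02655 K/W
R_copper = L/(kA) = 0.0011/(392×8.03) = 3.495×10^-7 K/W
R_extruded polystyrene = L/(kA) = 0.085/(0.0274×8.03) = 0.3863 K/W
R_stainless steel = L/(kA) = 0.0022/(15.6×8.03) = 1.756×10^-5 K/W
R_outer film = 1/(h_o·A) = 1/(15.5×8.03) = 0.008034 K/W
R_total = 0.4209 K/W
Q = ΔT / R_total = 40 / 0.4209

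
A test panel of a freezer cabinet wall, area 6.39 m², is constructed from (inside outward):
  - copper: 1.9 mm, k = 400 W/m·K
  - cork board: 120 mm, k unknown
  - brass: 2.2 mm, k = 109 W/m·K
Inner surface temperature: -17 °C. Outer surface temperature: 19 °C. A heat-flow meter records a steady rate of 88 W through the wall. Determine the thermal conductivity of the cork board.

k ≈ 0.0459 W/(m·K)

Using the resistance-network approach (series):
R_copper = L/(kA) = 0.0019/(400×6.39) = 7.433×10^-7 K/W
R_brass = L/(kA) = 0.0022/(109×6.39) = 3.159×10^-6 K/W
Sum of known resistances R_other = 3.902×10^-6 K/W
Total R = ΔT/Q = 36/88 = 0.4091 K/W
R_cork board = R_total − R_other = 0.4091 K/W
k = L/(R·A) = 0.12/(0.4091×6.39)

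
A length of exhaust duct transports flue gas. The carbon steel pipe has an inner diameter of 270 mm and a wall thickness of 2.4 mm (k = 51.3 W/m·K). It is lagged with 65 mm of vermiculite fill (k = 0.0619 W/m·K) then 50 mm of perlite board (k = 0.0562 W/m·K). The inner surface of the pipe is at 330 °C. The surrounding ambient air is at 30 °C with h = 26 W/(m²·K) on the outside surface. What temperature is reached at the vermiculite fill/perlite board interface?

Treating each annulus and film as a series resistance:
R_carbon steel pipe wall = ln(137.4/135)/(2π×51.3×1) = 5.467×10^-5 K/W
R_vermiculite fill = ln(202.4/137.4)/(2π×0.0619×1) = 0.9959 K/W
R_perlite board = ln(252.4/202.4)/(2π×0.0562×1) = 0.6252 K/W
R_outer film = 1/(h_o·2πr_oL) = 1/(26×2π×0.2524×1) = 0.02425 K/W
R_total = 1.645 K/W
Q = ΔT/R_total = 300/1.645
Q = 182 W/m
T_interface = T_inner − Q·ΣR(inner→interface) = 330 − 182×0.996

T ≈ 148 °C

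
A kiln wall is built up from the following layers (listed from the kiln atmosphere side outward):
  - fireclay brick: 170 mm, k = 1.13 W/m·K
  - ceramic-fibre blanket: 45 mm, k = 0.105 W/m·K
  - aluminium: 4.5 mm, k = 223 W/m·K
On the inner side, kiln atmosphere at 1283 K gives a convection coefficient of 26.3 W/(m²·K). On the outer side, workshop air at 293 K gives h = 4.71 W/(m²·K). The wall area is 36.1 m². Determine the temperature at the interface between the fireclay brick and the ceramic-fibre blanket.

T ≈ 1060 K

Series thermal resistances:
R_inner film = 1/(h_i·A) = 1/(26.3×36.1) = 0.001053 K/W
R_fireclay brick = L/(kA) = 0.17/(1.13×36.1) = 0.004167 K/W
R_ceramic-fibre blanket = L/(kA) = 0.045/(0.105×36.1) = 0.01187 K/W
R_aluminium = L/(kA) = 0.0045/(223×36.1) = 5.59×10^-7 K/W
R_outer film = 1/(h_o·A) = 1/(4.71×36.1) = 0.005881 K/W
R_total = 0.02297 K/W;  Q = ΔT/R_total = 990/0.02297 = 43090 W
T_interface = T_inner − Q·ΣR(inner→interface) = 1283 − 43100×0.005221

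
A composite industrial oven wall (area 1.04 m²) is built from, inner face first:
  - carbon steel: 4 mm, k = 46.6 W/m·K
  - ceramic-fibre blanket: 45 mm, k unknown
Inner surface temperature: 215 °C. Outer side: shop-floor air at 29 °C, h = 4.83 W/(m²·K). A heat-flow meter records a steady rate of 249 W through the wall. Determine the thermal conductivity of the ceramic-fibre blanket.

k ≈ 0.079 W/(m·K)

Thermal resistances in series:
R_carbon steel = L/(kA) = 0.004/(46.6×1.04) = 8.254×10^-5 K/W
R_outer film = 1/(h_o·A) = 1/(4.83×1.04) = 0.1991 K/W
Sum of known resistances R_other = 0.1992 K/W
Total R = ΔT/Q = 186/249 = 0.747 K/W
R_ceramic-fibre blanket = R_total − R_other = 0.5478 K/W
k = L/(R·A) = 0.045/(0.5478×1.04)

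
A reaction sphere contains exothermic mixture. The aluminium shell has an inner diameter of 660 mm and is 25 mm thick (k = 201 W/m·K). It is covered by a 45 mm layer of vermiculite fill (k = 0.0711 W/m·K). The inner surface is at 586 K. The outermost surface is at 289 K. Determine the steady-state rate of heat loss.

Radial (spherical) resistances in series:
R_aluminium shell = (1/0.33 − 1/0.355)/(4π×201) = 8.449×10^-5 K/W
R_vermiculite fill = (1/0.355 − 1/0.4)/(4π×0.0711) = 0.3547 K/W
R_total = 0.3548 K/W
Q = ΔT/R_total = 297/0.3548

Q ≈ 837 W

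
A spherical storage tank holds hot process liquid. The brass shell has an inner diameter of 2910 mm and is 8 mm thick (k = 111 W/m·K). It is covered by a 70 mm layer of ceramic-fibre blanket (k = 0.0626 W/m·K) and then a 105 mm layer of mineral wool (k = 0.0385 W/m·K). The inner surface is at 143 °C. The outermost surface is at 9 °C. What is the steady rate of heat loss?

Each spherical layer contributes R = (1/r_i − 1/r_o)/(4πk):
R_brass shell = (1/1.455 − 1/1.463)/(4π×111) = 2.694×10^-6 K/W
R_ceramic-fibre blanket = (1/1.463 − 1/1.533)/(4π×0.0626) = 0.03968 K/W
R_mineral wool = (1/1.533 − 1/1.638)/(4π×0.0385) = 0.08643 K/W
R_total = 0.1261 K/W
Q = ΔT/R_total = 134/0.1261

Q ≈ 1060 W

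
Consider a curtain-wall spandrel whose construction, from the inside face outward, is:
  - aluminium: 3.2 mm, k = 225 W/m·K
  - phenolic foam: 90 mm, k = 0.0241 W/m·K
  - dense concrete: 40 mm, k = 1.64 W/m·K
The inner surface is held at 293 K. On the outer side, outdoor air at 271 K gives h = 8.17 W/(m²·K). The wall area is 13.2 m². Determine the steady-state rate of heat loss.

Q ≈ 74.8 W

Using the resistance-network approach (series):
R_aluminium = L/(kA) = 0.0032/(225×13.2) = 1.077×10^-6 K/W
R_phenolic foam = L/(kA) = 0.09/(0.0241×13.2) = 0.2829 K/W
R_dense concrete = L/(kA) = 0.04/(1.64×13.2) = 0.001848 K/W
R_outer film = 1/(h_o·A) = 1/(8.17×13.2) = 0.009273 K/W
R_total = 0.294 K/W
Q = ΔT / R_total = 22 / 0.294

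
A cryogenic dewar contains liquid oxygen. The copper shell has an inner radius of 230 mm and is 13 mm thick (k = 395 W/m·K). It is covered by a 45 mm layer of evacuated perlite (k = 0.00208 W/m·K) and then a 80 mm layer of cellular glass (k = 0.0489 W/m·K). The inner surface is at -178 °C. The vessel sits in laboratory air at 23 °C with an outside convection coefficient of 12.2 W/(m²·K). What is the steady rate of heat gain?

Q ≈ 7.77 W

Each spherical layer contributes R = (1/r_i − 1/r_o)/(4πk):
R_copper shell = (1/0.23 − 1/0.243)/(4π×395) = 4.686×10^-5 K/W
R_evacuated perlite = (1/0.243 − 1/0.288)/(4π×0.00208) = 24.6 K/W
R_cellular glass = (1/0.288 − 1/0.368)/(4π×0.0489) = 1.228 K/W
R_outer film = 1/(h·4πr_o²) = 1/(12.2×4π×0.368²) = 0.04817 K/W
R_total = 25.88 K/W
Q = ΔT/R_total = 201/25.88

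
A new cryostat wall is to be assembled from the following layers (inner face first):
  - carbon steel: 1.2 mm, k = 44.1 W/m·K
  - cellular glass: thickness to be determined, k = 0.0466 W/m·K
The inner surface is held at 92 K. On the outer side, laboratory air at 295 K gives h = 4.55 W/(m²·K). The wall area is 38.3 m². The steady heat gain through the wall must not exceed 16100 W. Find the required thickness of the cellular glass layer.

L ≈ 12.3 mm

Series thermal resistances:
R_carbon steel = L/(kA) = 0.0012/(44.1×38.3) = 7.105×10^-7 K/W
R_outer film = 1/(h_o·A) = 1/(4.55×38.3) = 0.005738 K/W
Sum of the known resistances R_other = 0.005739 K/W
Required total resistance R_tot = ΔT/Q_allow = 203/16100 = 0.01261 K/W
R_cellular glass = R_tot − R_other = 0.00687 K/W
L = R·k·A = 0.00687×0.0466×38.3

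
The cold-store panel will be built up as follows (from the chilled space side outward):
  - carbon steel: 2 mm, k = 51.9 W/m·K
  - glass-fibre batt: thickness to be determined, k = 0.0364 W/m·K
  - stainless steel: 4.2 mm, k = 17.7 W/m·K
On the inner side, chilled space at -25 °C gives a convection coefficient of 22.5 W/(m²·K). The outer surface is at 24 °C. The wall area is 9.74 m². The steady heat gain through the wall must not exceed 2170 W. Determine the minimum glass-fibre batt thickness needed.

Model the wall as resistances in series:
R_inner film = 1/(h_i·A) = 1/(22.5×9.74) = 0.004563 K/W
R_carbon steel = L/(kA) = 0.002/(51.9×9.74) = 3.956×10^-6 K/W
R_stainless steel = L/(kA) = 0.0042/(17.7×9.74) = 2.436×10^-5 K/W
Sum of the known resistances R_other = 0.004591 K/W
Required total resistance R_tot = ΔT/Q_allow = 49/2170 = 0.02258 K/W
R_glass-fibre batt = R_tot − R_other = 0.01799 K/W
L = R·k·A = 0.01799×0.0364×9.74

L ≈ 6.38 mm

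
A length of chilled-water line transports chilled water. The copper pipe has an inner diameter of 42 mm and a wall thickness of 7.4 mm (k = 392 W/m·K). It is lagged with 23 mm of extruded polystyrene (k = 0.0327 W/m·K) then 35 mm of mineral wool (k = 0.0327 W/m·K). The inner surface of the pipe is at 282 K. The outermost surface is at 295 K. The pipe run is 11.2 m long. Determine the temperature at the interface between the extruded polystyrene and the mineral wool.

T ≈ 289 K

Radial resistances (cylindrical: R_cond = ln(r_o/r_i)/(2πkL), R_conv = 1/(h·2πrL)):
R_copper pipe wall = ln(28.4/21)/(2π×392×11.2) = 1.094×10^-5 K/W
R_extruded polystyrene = ln(51.4/28.4)/(2π×0.0327×11.2) = 0.2578 K/W
R_mineral wool = ln(86.4/51.4)/(2π×0.0327×11.2) = 0.2257 K/W
R_total = 0.4835 K/W
Q = ΔT/R_total = 13/0.4835
Q = 26.9 W
T_interface = T_inner + Q·ΣR(inner→interface) = 282 + 26.9×0.2578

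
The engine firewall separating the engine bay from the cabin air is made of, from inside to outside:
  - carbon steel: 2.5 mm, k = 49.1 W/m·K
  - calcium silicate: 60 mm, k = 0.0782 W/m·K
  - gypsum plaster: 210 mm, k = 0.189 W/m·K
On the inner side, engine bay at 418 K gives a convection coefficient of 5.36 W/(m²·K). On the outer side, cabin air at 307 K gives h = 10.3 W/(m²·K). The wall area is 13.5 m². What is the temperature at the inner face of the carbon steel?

T ≈ 408 K

Using the resistance-network approach (series):
R_inner film = 1/(h_i·A) = 1/(5.36×13.5) = 0.01382 K/W
R_carbon steel = L/(kA) = 0.0025/(49.1×13.5) = 3.772×10^-6 K/W
R_calcium silicate = L/(kA) = 0.06/(0.0782×13.5) = 0.05683 K/W
R_gypsum plaster = L/(kA) = 0.21/(0.189×13.5) = 0.0823 K/W
R_outer film = 1/(h_o·A) = 1/(10.3×13.5) = 0.007192 K/W
R_total = 0.1602 K/W;  Q = ΔT/R_total = 111/0.1602 = 693.1 W
T_interface = T_inner − Q·ΣR(inner→interface) = 418 − 693×0.01382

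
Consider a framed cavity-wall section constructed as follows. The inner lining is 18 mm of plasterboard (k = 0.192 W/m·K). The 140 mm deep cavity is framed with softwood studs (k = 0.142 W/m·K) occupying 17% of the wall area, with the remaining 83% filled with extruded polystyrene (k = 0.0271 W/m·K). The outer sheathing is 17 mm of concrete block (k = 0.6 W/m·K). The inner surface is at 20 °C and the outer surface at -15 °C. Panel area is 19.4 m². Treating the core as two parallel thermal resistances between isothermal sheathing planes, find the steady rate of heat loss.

Q ≈ 217 W

Sheathing layers in series; stud and cavity paths in parallel between them.
R_inner = 0.018/(0.192×19.4) = 0.004832 K/W
R_stud  = 0.14/(0.142×0.17×19.4) = 0.2989 K/W
R_cav   = 0.14/(0.0271×0.83×19.4) = 0.3208 K/W
1/R_core = 1/R_stud + 1/R_cav → R_core = 0.1548 K/W
R_outer = 0.017/(0.6×19.4) = 0.00146 K/W
R_total = 0.161 K/W
Q = ΔT/R_total = 35/0.161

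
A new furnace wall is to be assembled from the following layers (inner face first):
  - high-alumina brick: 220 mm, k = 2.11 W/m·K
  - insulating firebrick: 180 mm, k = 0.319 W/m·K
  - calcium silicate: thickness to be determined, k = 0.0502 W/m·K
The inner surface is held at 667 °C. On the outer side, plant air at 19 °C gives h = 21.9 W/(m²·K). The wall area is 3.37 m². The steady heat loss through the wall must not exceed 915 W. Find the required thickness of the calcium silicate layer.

Treating each layer as a thermal resistance in series:
R_high-alumina brick = L/(kA) = 0.22/(2.11×3.37) = 0.03094 K/W
R_insulating firebrick = L/(kA) = 0.18/(0.319×3.37) = 0.1674 K/W
R_outer film = 1/(h_o·A) = 1/(21.9×3.37) = 0.01355 K/W
Sum of the known resistances R_other = 0.2119 K/W
Required total resistance R_tot = ΔT/Q_allow = 648/915 = 0.7082 K/W
R_calcium silicate = R_tot − R_other = 0.4963 K/W
L = R·k·A = 0.4963×0.0502×3.37

L ≈ 84 mm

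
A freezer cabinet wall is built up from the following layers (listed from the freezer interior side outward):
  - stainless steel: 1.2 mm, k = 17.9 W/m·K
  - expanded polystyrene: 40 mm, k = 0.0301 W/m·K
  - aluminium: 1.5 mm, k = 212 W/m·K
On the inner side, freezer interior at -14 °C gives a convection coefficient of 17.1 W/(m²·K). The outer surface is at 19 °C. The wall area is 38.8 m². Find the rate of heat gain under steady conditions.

Thermal resistances in series:
R_inner film = 1/(h_i·A) = 1/(17.1×38.8) = 0.001507 K/W
R_stainless steel = L/(kA) = 0.0012/(17.9×38.8) = 1.728×10^-6 K/W
R_expanded polystyrene = L/(kA) = 0.04/(0.0301×38.8) = 0.03425 K/W
R_aluminium = L/(kA) = 0.0015/(212×38.8) = 1.824×10^-7 K/W
R_total = 0.03576 K/W
Q = ΔT / R_total = 33 / 0.03576

Q ≈ 923 W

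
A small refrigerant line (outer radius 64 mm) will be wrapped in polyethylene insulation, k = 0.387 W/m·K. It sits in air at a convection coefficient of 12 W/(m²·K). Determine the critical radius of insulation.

For a cylinder r_cr = k/h = 0.387/12
r_cr = 32.2 mm; since the bare radius (64 mm) is above r_cr, any added insulation will reduce heat loss.

r_cr ≈ 32.2 mm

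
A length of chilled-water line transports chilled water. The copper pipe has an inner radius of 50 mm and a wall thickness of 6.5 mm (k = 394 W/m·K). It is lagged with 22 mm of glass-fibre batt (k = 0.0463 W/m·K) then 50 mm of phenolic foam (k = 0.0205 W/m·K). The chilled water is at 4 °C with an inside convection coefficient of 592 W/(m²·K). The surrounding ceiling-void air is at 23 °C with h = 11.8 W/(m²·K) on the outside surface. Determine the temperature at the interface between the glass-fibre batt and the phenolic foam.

Treating each annulus and film as a series resistance:
R_inner film = 1/(h_i·2πr₁L) = 1/(592×2π×0.05×1) = 0.005377 K/W
R_copper pipe wall = ln(56.5/50)/(2π×394×1) = 4.937×10^-5 K/W
R_glass-fibre batt = ln(78.5/56.5)/(2π×0.0463×1) = 1.13 K/W
R_phenolic foam = ln(128.5/78.5)/(2π×0.0205×1) = 3.826 K/W
R_outer film = 1/(h_o·2πr_oL) = 1/(11.8×2π×0.1285×1) = 0.105 K/W
R_total = 5.067 K/W
Q = ΔT/R_total = 19/5.067
Q = 3.75 W/m
T_interface = T_inner + Q·ΣR(inner→interface) = 4 + 3.75×1.136

T ≈ 8.26 °C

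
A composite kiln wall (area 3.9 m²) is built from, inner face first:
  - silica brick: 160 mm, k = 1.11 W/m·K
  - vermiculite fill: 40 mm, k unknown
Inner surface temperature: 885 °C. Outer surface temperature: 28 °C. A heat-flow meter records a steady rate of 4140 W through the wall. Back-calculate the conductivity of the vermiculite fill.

k ≈ 0.0603 W/(m·K)

Treating each layer as a thermal resistance in series:
R_silica brick = L/(kA) = 0.16/(1.11×3.9) = 0.03696 K/W
Sum of known resistances R_other = 0.03696 K/W
Total R = ΔT/Q = 857/4140 = 0.207 K/W
R_vermiculite fill = R_total − R_other = 0.17 K/W
k = L/(R·A) = 0.04/(0.17×3.9)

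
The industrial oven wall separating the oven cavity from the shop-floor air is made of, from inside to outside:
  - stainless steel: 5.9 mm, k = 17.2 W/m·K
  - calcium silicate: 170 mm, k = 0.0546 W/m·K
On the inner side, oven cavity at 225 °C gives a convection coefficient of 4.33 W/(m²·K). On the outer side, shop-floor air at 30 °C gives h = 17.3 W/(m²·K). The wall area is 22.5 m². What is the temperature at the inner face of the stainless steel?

T ≈ 212 °C

Treating each layer as a thermal resistance in series:
R_inner film = 1/(h_i·A) = 1/(4.33×22.5) = 0.01026 K/W
R_stainless steel = L/(kA) = 0.0059/(17.2×22.5) = 1.525×10^-5 K/W
R_calcium silicate = L/(kA) = 0.17/(0.0546×22.5) = 0.1384 K/W
R_outer film = 1/(h_o·A) = 1/(17.3×22.5) = 0.002569 K/W
R_total = 0.1512 K/W;  Q = ΔT/R_total = 195/0.1512 = 1289 W
T_interface = T_inner − Q·ΣR(inner→interface) = 225 − 1290×0.01026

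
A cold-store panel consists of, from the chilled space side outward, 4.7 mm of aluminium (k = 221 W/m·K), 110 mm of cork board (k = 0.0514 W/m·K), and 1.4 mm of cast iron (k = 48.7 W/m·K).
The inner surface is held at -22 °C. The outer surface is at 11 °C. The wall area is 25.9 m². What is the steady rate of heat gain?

Using the resistance-network approach (series):
R_aluminium = L/(kA) = 0.0047/(221×25.9) = 8.211×10^-7 K/W
R_cork board = L/(kA) = 0.11/(0.0514×25.9) = 0.08263 K/W
R_cast iron = L/(kA) = 0.0014/(48.7×25.9) = 1.11×10^-6 K/W
R_total = 0.08263 K/W
Q = ΔT / R_total = 33 / 0.08263

Q ≈ 399 W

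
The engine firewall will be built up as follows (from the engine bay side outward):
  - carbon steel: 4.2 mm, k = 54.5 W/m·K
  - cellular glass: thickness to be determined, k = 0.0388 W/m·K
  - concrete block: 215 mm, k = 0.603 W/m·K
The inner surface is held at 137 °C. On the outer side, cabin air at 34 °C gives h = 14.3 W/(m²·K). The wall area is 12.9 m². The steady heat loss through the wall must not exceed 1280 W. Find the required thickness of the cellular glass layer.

L ≈ 23.7 mm

Model the wall as resistances in series:
R_carbon steel = L/(kA) = 0.0042/(54.5×12.9) = 5.974×10^-6 K/W
R_concrete block = L/(kA) = 0.215/(0.603×12.9) = 0.02764 K/W
R_outer film = 1/(h_o·A) = 1/(14.3×12.9) = 0.005421 K/W
Sum of the known resistances R_other = 0.03307 K/W
Required total resistance R_tot = ΔT/Q_allow = 103/1280 = 0.08047 K/W
R_cellular glass = R_tot − R_other = 0.0474 K/W
L = R·k·A = 0.0474×0.0388×12.9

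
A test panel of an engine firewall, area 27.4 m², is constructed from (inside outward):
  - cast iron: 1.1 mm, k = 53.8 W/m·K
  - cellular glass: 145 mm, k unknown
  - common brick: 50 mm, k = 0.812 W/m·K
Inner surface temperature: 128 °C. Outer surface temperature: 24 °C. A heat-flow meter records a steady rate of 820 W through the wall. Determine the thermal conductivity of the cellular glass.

Model the wall as resistances in series:
R_cast iron = L/(kA) = 0.0011/(53.8×27.4) = 7.462×10^-7 K/W
R_common brick = L/(kA) = 0.05/(0.812×27.4) = 0.002247 K/W
Sum of known resistances R_other = 0.002248 K/W
Total R = ΔT/Q = 104/820 = 0.1268 K/W
R_cellular glass = R_total − R_other = 0.1246 K/W
k = L/(R·A) = 0.145/(0.1246×27.4)

k ≈ 0.0425 W/(m·K)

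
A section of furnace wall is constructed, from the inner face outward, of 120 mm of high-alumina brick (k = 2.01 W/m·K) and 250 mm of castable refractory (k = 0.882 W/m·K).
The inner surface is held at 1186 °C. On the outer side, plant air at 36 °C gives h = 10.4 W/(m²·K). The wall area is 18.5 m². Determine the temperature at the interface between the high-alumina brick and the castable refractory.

T ≈ 1030 °C

Thermal resistances in series:
R_high-alumina brick = L/(kA) = 0.12/(2.01×18.5) = 0.003227 K/W
R_castable refractory = L/(kA) = 0.25/(0.882×18.5) = 0.01532 K/W
R_outer film = 1/(h_o·A) = 1/(10.4×18.5) = 0.005198 K/W
R_total = 0.02375 K/W;  Q = ΔT/R_total = 1150/0.02375 = 48430 W
T_interface = T_inner − Q·ΣR(inner→interface) = 1186 − 48400×0.003227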